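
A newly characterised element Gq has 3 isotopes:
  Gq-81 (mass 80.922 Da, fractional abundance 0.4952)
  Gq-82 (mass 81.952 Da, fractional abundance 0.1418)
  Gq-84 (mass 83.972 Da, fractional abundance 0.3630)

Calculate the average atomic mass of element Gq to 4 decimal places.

The abundance-weighted mean is 0.4952 × 80.922 + 0.1418 × 81.952 + 0.3630 × 83.972
= 40.07257 + 11.62079 + 30.48184 = 82.17520 Da

82.1752 Da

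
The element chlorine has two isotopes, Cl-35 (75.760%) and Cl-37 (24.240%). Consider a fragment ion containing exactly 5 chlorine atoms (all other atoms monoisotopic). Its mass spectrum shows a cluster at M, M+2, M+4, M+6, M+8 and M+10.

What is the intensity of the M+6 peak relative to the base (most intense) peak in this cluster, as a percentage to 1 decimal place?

Term probabilities: M 0.2496, M+2 0.3993, M+4 0.2555, M+6 0.0817, M+8 0.0131, M+10 0.0008. Base peak = M+2.
P(M+2) = C(5,1) × 0.75760^4 × 0.24240^1 = 5 × 0.32942751 × 0.2424 = 0.399266 (base)
P(M+6) = C(5,3) × 0.75760^2 × 0.24240^3 = 10 × 0.57395776 × 0.01424288 = 0.081748
Relative intensity = 0.081748 / 0.399266 × 100 = 20.5

20.5%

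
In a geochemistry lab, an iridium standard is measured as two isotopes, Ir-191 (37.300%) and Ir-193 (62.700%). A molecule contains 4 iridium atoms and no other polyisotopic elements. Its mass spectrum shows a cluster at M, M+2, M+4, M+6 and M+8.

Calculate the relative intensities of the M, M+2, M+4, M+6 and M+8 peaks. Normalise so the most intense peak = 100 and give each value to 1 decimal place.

5.3 : 35.4 : 89.2 : 100.0 : 42.0

Expanding (0.37300 + 0.62700)^4:
P(M) = 0.37300^4 = 0.019357
P(M+2) = 4 × 0.37300^3 × 0.62700^1 = 0.130153
P(M+4) = 6 × 0.37300^2 × 0.62700^2 = 0.328174
P(M+6) = 4 × 0.37300^1 × 0.62700^3 = 0.367766
P(M+8) = 0.62700^4 = 0.154550
The M+6 peak is largest (0.367766); scaling to 100 gives 5.3 : 35.4 : 89.2 : 100.0 : 42.0.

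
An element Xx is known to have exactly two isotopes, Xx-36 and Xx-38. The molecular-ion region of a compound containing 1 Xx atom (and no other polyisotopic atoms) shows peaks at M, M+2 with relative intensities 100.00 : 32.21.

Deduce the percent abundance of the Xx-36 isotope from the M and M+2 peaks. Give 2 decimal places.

If p is the fraction of Xx that is Xx-36, then I(M+2)/I(M) = [C(1,1)·p^0·(1−p)] / p^1 = 1·(1−p)/p = 32.21/100.00 = 0.3221
(1−p)/p = 0.3221/1 = 0.3221  ⇒  p = 1/(1 + 0.3221) = 0.7564
Xx-36: 75.64%, Xx-38: 24.36%.

75.64%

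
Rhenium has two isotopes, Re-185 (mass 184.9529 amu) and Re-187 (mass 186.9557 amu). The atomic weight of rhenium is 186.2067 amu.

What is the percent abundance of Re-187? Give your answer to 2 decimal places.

62.60%

With x = fraction of Re-185 (so Re-187 is 1 − x):
184.9529·x + 186.9557·(1 − x) = 186.2067
(184.9529 − 186.9557)·x = 186.2067 − 186.9557
x = -0.7490 / -2.0028 = 0.37398 → 37.40% Re-185, 62.60% Re-187.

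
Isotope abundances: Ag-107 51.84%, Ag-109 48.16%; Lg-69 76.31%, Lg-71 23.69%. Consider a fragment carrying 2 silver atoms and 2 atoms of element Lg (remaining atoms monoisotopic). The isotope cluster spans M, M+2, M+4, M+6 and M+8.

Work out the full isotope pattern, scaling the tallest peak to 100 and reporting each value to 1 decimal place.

40.3 : 100.0 : 85.2 : 28.8 : 3.4

Silver pattern (n=2): 0.26873856 : 0.49932288 : 0.23193856
Element Lg pattern (n=2): 0.58232161 : 0.36155678 : 0.05612161
Convolve the two distributions (both contribute in 2-u steps):
  M: 0.26873856×0.58232161 = 0.156492
  M+2: 0.26873856×0.36155678 + 0.49932288×0.58232161 = 0.387931
  M+4: 0.26873856×0.05612161 + 0.49932288×0.36155678 + 0.23193856×0.58232161 = 0.330678
  M+6: 0.49932288×0.05612161 + 0.23193856×0.36155678 = 0.111882
  M+8: 0.23193856×0.05612161 = 0.013017
Scale to base peak (0.387931) = 100: 40.3 : 100.0 : 85.2 : 28.8 : 3.4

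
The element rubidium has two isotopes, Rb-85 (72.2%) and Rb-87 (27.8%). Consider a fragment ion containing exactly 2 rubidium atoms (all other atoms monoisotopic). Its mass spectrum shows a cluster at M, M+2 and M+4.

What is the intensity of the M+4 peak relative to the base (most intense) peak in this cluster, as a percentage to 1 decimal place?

14.8%

Binomial terms of (0.722 + 0.278)^2: M 0.5213, M+2 0.4014, M+4 0.0773 → M is the base peak.
P(M) = C(2,0) × 0.722^2 × 0.278^0 = 1 × 0.521284 × 1.0000 = 0.521284 (base)
P(M+4) = C(2,2) × 0.722^0 × 0.278^2 = 1 × 1.0000 × 0.077284 = 0.077284
Relative intensity = 0.077284 / 0.521284 × 100 = 14.8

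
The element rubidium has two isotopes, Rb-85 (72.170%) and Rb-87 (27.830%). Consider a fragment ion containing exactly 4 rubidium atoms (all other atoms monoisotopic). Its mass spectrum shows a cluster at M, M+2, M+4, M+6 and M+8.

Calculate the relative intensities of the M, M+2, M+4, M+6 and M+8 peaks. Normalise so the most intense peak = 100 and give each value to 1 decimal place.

The 4 Rb atoms are independent, so intensities follow the terms of (0.72170 + 0.27830)^4.
P(M) = 0.72170^4 = 0.271286
P(M+2) = 4 × 0.72170^3 × 0.27830^1 = 0.418450
P(M+4) = 6 × 0.72170^2 × 0.27830^2 = 0.242042
P(M+6) = 4 × 0.72170^1 × 0.27830^3 = 0.062224
P(M+8) = 0.27830^4 = 0.005999
The M+2 peak is largest (0.418450); scaling to 100 gives 64.8 : 100.0 : 57.8 : 14.9 : 1.4.

64.8 : 100.0 : 57.8 : 14.9 : 1.4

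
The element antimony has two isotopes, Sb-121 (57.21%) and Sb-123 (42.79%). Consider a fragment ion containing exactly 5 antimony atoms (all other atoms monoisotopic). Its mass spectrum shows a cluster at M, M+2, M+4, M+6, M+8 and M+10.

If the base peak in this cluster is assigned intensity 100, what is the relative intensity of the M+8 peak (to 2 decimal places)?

27.97

Term probabilities: M 0.0613, M+2 0.2292, M+4 0.3428, M+6 0.2564, M+8 0.0959, M+10 0.0143. Base peak = M+4.
P(M+4) = C(5,2) × 0.5721^3 × 0.4279^2 = 10 × 0.18724742 × 0.18309841 = 0.342847 (base)
P(M+8) = C(5,4) × 0.5721^1 × 0.4279^4 = 5 × 0.5721 × 0.03352503 = 0.095898
Relative intensity = 0.095898 / 0.342847 × 100 = 27.97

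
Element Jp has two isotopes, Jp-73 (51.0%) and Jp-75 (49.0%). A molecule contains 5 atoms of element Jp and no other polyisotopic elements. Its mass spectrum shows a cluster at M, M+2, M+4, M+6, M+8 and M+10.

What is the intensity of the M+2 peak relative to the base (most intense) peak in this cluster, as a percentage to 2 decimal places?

52.04%

Term probabilities: M 0.0345, M+2 0.1657, M+4 0.3185, M+6 0.3060, M+8 0.1470, M+10 0.0282. Base peak = M+4.
P(M+4) = C(5,2) × 0.510^3 × 0.490^2 = 10 × 0.132651 × 0.2401 = 0.318495 (base)
P(M+2) = C(5,1) × 0.510^4 × 0.490^1 = 5 × 0.06765201 × 0.4900 = 0.165747
Relative intensity = 0.165747 / 0.318495 × 100 = 52.04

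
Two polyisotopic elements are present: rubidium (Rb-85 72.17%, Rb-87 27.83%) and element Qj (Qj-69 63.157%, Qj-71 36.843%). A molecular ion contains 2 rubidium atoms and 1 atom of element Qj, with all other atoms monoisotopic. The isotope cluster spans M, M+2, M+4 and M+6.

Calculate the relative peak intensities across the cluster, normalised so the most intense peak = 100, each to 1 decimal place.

Rubidium pattern (n=2): 0.52085089 : 0.40169822 : 0.07745089
Element Qj pattern (n=1): 0.63157 : 0.36843
Convolve the two distributions (both contribute in 2-u steps):
  M: 0.52085089×0.63157 = 0.328954
  M+2: 0.52085089×0.36843 + 0.40169822×0.63157 = 0.445598
  M+4: 0.40169822×0.36843 + 0.07745089×0.63157 = 0.196913
  M+6: 0.07745089×0.36843 = 0.028535
Scale to base peak (0.445598) = 100: 73.8 : 100.0 : 44.2 : 6.4

73.8 : 100.0 : 44.2 : 6.4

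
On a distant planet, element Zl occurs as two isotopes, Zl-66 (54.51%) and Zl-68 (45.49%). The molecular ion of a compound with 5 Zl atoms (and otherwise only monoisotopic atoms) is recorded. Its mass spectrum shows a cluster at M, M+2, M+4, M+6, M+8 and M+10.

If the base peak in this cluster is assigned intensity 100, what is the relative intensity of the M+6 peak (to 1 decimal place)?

Binomial terms of (0.5451 + 0.4549)^5: M 0.0481, M+2 0.2008, M+4 0.3352, M+6 0.2797, M+8 0.1167, M+10 0.0195 → M+4 is the base peak.
P(M+4) = C(5,2) × 0.5451^3 × 0.4549^2 = 10 × 0.16196775 × 0.20693401 = 0.335166 (base)
P(M+6) = C(5,3) × 0.5451^2 × 0.4549^3 = 10 × 0.29713401 × 0.09413428 = 0.279705
Relative intensity = 0.279705 / 0.335166 × 100 = 83.5

83.5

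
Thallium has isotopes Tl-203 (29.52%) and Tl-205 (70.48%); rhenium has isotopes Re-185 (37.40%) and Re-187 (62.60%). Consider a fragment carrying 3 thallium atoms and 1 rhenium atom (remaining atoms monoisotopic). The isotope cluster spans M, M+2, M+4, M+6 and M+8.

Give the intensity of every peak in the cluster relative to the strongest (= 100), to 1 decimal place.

Thallium pattern (n=3): 0.02572463 : 0.18425524 : 0.43991564 : 0.35010449
Rhenium pattern (n=1): 0.3740 : 0.6260
Convolve the two distributions (both contribute in 2-u steps):
  M: 0.02572463×0.3740 = 0.009621
  M+2: 0.02572463×0.6260 + 0.18425524×0.3740 = 0.085015
  M+4: 0.18425524×0.6260 + 0.43991564×0.3740 = 0.279872
  M+6: 0.43991564×0.6260 + 0.35010449×0.3740 = 0.406326
  M+8: 0.35010449×0.6260 = 0.219165
Scale to base peak (0.406326) = 100: 2.4 : 20.9 : 68.9 : 100.0 : 53.9

2.4 : 20.9 : 68.9 : 100.0 : 53.9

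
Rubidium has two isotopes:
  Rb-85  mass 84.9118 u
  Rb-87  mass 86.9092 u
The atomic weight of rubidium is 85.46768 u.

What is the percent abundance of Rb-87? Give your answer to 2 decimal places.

Let x be the fractional abundance of Rb-85; then Rb-87 has abundance 1 − x.
84.9118·x + 86.9092·(1 − x) = 85.46768
(84.9118 − 86.9092)·x = 85.46768 − 86.9092
x = -1.44152 / -1.9974 = 0.72170 → 72.17% Rb-85, 27.83% Rb-87.

27.83%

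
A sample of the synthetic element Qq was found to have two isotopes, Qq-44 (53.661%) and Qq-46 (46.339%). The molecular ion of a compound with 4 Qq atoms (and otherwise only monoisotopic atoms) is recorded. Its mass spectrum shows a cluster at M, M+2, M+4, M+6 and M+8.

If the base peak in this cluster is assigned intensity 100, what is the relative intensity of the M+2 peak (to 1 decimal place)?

Term probabilities: M 0.0829, M+2 0.2864, M+4 0.3710, M+6 0.2136, M+8 0.0461. Base peak = M+4.
P(M+4) = C(4,2) × 0.53661^2 × 0.46339^2 = 6 × 0.28795029 × 0.21473029 = 0.370990 (base)
P(M+2) = C(4,1) × 0.53661^3 × 0.46339^1 = 4 × 0.15451701 × 0.46339 = 0.286407
Relative intensity = 0.286407 / 0.370990 × 100 = 77.2

77.2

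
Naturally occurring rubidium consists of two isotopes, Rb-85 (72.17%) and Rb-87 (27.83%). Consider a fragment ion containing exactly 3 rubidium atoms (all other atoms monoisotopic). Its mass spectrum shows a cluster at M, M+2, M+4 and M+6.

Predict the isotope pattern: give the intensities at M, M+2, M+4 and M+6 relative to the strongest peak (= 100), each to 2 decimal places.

Each Rb atom is independently Rb-85 (p = 0.7217) or Rb-87 (q = 0.2783); the cluster is the binomial expansion (p + q)^3.
P(M) = 0.7217^3 = 0.375898
P(M+2) = 3 × 0.7217^2 × 0.2783^1 = 0.434858
P(M+4) = 3 × 0.7217^1 × 0.2783^2 = 0.167689
P(M+6) = 0.2783^3 = 0.021555
The M+2 peak is largest (0.434858); scaling to 100 gives 86.44 : 100.00 : 38.56 : 4.96.

86.44 : 100.00 : 38.56 : 4.96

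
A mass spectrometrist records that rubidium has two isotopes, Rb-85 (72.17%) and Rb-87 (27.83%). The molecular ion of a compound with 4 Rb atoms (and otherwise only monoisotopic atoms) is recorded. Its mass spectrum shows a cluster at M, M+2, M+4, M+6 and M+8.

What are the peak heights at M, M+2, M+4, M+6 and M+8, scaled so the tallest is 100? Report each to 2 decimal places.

Each Rb atom is independently Rb-85 (p = 0.7217) or Rb-87 (q = 0.2783); the cluster is the binomial expansion (p + q)^4.
P(M) = 0.7217^4 = 0.271286
P(M+2) = 4 × 0.7217^3 × 0.2783^1 = 0.418450
P(M+4) = 6 × 0.7217^2 × 0.2783^2 = 0.242042
P(M+6) = 4 × 0.7217^1 × 0.2783^3 = 0.062224
P(M+8) = 0.2783^4 = 0.005999
The M+2 peak is largest (0.418450); scaling to 100 gives 64.83 : 100.00 : 57.84 : 14.87 : 1.43.

64.83 : 100.00 : 57.84 : 14.87 : 1.43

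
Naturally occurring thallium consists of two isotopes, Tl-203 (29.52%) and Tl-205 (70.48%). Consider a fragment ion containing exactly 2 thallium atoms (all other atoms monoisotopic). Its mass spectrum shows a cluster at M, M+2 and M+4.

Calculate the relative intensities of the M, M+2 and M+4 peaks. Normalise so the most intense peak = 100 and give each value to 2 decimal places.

Each Tl atom is independently Tl-203 (p = 0.2952) or Tl-205 (q = 0.7048); the cluster is the binomial expansion (p + q)^2.
P(M) = 0.2952^2 = 0.087143
P(M+2) = 2 × 0.2952^1 × 0.7048^1 = 0.416114
P(M+4) = 0.7048^2 = 0.496743
The M+4 peak is largest (0.496743); scaling to 100 gives 17.54 : 83.77 : 100.00.

17.54 : 83.77 : 100.00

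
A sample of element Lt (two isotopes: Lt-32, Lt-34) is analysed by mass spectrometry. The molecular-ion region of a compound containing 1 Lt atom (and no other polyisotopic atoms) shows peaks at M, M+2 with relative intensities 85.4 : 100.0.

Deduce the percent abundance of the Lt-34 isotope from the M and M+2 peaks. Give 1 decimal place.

53.9%

If p is the fraction of Lt that is Lt-32, then I(M+2)/I(M) = [C(1,1)·p^0·(1−p)] / p^1 = 1·(1−p)/p = 100.0/85.4 = 1.1710
(1−p)/p = 1.1710/1 = 1.1710  ⇒  p = 1/(1 + 1.1710) = 0.4606
Lt-32: 46.1%, Lt-34: 53.9%.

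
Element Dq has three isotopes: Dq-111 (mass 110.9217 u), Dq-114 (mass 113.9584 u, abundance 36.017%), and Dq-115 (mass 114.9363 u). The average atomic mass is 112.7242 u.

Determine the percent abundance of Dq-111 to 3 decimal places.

Let x and y be the fractions of Dq-111 and Dq-115. Then x + y = 1 − 0.36017 = 0.63983 and 110.9217x + 114.9363y = 112.7242 − 0.36017×113.9584 = 71.679803072.
Substituting: 110.9217x + 114.9363(0.63983 − x) = 71.679803072
(110.9217 − 114.9363)x = -1.859889757  ⇒  x = 0.46328, y = 0.17655
Dq-111: 46.328%, Dq-115: 17.655%.

46.328%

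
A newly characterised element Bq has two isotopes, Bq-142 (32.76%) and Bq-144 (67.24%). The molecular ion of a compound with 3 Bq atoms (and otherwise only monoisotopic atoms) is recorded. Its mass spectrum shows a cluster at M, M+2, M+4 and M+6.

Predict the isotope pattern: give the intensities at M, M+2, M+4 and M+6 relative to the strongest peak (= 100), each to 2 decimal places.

Expanding (0.3276 + 0.6724)^3:
P(M) = 0.3276^3 = 0.035159
P(M+2) = 3 × 0.3276^2 × 0.6724^1 = 0.216489
P(M+4) = 3 × 0.3276^1 × 0.6724^2 = 0.444345
P(M+6) = 0.6724^3 = 0.304007
The M+4 peak is largest (0.444345); scaling to 100 gives 7.91 : 48.72 : 100.00 : 68.42.

7.91 : 48.72 : 100.00 : 68.42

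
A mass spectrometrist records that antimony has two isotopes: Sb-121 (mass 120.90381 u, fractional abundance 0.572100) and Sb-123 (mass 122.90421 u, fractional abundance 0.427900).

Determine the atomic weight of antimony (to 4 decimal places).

Weight each isotope mass by its fractional abundance: 0.572100 × 120.90381 + 0.427900 × 122.90421
= 69.169070 + 52.590711 = 121.759781 u

121.7598 u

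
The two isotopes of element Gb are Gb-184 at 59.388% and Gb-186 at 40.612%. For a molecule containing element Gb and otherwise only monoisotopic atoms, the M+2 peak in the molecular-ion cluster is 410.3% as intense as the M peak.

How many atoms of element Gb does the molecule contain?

6

The M+2/M ratio from n Gb atoms is n · q/p = n · 0.40612/0.59388.
n = 4.103 × 0.59388/0.40612 = 6.00 ≈ 6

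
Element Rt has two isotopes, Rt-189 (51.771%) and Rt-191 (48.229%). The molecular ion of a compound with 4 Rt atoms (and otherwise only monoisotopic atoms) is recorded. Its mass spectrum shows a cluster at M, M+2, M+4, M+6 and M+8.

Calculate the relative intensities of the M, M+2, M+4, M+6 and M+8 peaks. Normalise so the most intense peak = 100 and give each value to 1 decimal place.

Expanding (0.51771 + 0.48229)^4:
P(M) = 0.51771^4 = 0.071837
P(M+2) = 4 × 0.51771^3 × 0.48229^1 = 0.267687
P(M+4) = 6 × 0.51771^2 × 0.48229^2 = 0.374060
P(M+6) = 4 × 0.51771^1 × 0.48229^3 = 0.232312
P(M+8) = 0.48229^4 = 0.054104
The M+4 peak is largest (0.374060); scaling to 100 gives 19.2 : 71.6 : 100.0 : 62.1 : 14.5.

19.2 : 71.6 : 100.0 : 62.1 : 14.5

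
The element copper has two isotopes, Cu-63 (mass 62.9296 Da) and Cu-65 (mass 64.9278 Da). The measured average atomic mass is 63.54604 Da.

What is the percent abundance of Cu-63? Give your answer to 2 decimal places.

69.15%

Writing the weighted mean with unknown fraction x of Cu-63:
62.9296·x + 64.9278·(1 − x) = 63.54604
(62.9296 − 64.9278)·x = 63.54604 − 64.9278
x = -1.38176 / -1.9982 = 0.69150 → 69.15% Cu-63, 30.85% Cu-65.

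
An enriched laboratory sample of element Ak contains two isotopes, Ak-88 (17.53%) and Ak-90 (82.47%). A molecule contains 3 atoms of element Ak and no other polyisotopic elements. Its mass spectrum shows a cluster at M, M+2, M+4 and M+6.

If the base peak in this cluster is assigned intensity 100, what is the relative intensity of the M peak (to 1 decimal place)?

(0.1753 + 0.8247)^3 gives M 0.0054, M+2 0.0760, M+4 0.3577, M+6 0.5609; the largest is M+6.
P(M+6) = C(3,3) × 0.1753^0 × 0.8247^3 = 1 × 1.0000 × 0.56090329 = 0.560903 (base)
P(M) = C(3,0) × 0.1753^3 × 0.8247^0 = 1 × 0.00538698 × 1.0000 = 0.005387
Relative intensity = 0.005387 / 0.560903 × 100 = 1.0

1.0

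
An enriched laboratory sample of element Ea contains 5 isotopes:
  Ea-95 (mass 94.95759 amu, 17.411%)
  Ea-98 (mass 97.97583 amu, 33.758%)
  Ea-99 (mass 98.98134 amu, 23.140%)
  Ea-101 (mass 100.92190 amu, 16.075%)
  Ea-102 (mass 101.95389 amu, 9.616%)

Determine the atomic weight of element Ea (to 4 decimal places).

Average mass = Σ (abundance × isotope mass) = 0.17411 × 94.95759 + 0.33758 × 97.97583 + 0.23140 × 98.98134 + 0.16075 × 100.92190 + 0.09616 × 101.95389
= 16.533066 + 33.074681 + 22.904282 + 16.223195 + 9.803886 = 98.539110 amu

98.5391 amu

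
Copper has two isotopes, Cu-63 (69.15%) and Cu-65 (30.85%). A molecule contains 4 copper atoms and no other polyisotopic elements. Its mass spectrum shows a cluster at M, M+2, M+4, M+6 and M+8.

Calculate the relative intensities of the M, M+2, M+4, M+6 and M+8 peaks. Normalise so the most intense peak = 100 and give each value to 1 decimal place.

The 4 Cu atoms are independent, so intensities follow the terms of (0.6915 + 0.3085)^4.
P(M) = 0.6915^4 = 0.228649
P(M+2) = 4 × 0.6915^3 × 0.3085^1 = 0.408030
P(M+4) = 6 × 0.6915^2 × 0.3085^2 = 0.273052
P(M+6) = 4 × 0.6915^1 × 0.3085^3 = 0.081212
P(M+8) = 0.3085^4 = 0.009058
The M+2 peak is largest (0.408030); scaling to 100 gives 56.0 : 100.0 : 66.9 : 19.9 : 2.2.

56.0 : 100.0 : 66.9 : 19.9 : 2.2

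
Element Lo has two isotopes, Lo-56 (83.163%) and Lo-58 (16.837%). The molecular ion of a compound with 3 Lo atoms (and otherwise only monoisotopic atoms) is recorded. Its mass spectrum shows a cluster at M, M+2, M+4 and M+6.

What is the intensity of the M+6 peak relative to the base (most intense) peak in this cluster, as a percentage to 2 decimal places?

Term probabilities: M 0.5752, M+2 0.3493, M+4 0.0707, M+6 0.0048. Base peak = M.
P(M) = C(3,0) × 0.83163^3 × 0.16837^0 = 1 × 0.57516234 × 1.0000 = 0.575162 (base)
P(M+6) = C(3,3) × 0.83163^0 × 0.16837^3 = 1 × 1.0000 × 0.00477303 = 0.004773
Relative intensity = 0.004773 / 0.575162 × 100 = 0.83

0.83%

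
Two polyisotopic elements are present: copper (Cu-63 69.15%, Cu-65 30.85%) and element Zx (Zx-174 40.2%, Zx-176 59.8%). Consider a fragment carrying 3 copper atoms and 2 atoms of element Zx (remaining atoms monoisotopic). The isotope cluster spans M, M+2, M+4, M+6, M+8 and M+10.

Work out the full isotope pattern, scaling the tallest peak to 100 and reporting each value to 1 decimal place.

14.7 : 63.5 : 100.0 : 71.1 : 23.3 : 2.9

Copper pattern (n=3): 0.33065611 : 0.44254842 : 0.19743483 : 0.02936064
Element Zx pattern (n=2): 0.161604 : 0.480792 : 0.357604
Convolve the two distributions (both contribute in 2-u steps):
  M: 0.33065611×0.161604 = 0.053435
  M+2: 0.33065611×0.480792 + 0.44254842×0.161604 = 0.230494
  M+4: 0.33065611×0.357604 + 0.44254842×0.480792 + 0.19743483×0.161604 = 0.362924
  M+6: 0.44254842×0.357604 + 0.19743483×0.480792 + 0.02936064×0.161604 = 0.257927
  M+8: 0.19743483×0.357604 + 0.02936064×0.480792 = 0.084720
  M+10: 0.02936064×0.357604 = 0.010499
Scale to base peak (0.362924) = 100: 14.7 : 63.5 : 100.0 : 71.1 : 23.3 : 2.9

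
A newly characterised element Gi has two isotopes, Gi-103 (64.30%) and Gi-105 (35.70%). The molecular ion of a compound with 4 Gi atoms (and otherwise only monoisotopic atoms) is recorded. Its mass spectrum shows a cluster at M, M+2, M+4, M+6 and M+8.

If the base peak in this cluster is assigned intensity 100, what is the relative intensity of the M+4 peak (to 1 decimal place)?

Term probabilities: M 0.1709, M+2 0.3796, M+4 0.3162, M+6 0.1170, M+8 0.0162. Base peak = M+2.
P(M+2) = C(4,1) × 0.6430^3 × 0.3570^1 = 4 × 0.26584771 × 0.3570 = 0.379631 (base)
P(M+4) = C(4,2) × 0.6430^2 × 0.3570^2 = 6 × 0.413449 × 0.127449 = 0.316162
Relative intensity = 0.316162 / 0.379631 × 100 = 83.3

83.3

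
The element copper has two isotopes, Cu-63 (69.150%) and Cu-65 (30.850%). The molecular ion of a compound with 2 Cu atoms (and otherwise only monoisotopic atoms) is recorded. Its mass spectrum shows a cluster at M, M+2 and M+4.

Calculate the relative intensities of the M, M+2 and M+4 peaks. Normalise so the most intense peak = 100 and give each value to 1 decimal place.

100.0 : 89.2 : 19.9

Expanding (0.69150 + 0.30850)^2:
P(M) = 0.69150^2 = 0.478172
P(M+2) = 2 × 0.69150^1 × 0.30850^1 = 0.426656
P(M+4) = 0.30850^2 = 0.095172
The M peak is largest (0.478172); scaling to 100 gives 100.0 : 89.2 : 19.9.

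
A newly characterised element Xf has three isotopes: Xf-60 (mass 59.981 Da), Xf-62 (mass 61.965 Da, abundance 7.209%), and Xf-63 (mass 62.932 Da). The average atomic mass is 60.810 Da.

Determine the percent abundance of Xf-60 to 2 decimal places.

69.55%

Let x and y be the fractions of Xf-60 and Xf-63. Then x + y = 1 − 0.07209 = 0.92791 and 59.981x + 62.932y = 60.810 − 0.07209×61.965 = 56.34294315.
Substituting: 59.981x + 62.932(0.92791 − x) = 56.34294315
(59.981 − 62.932)x = -2.05228897  ⇒  x = 0.69546, y = 0.23245
Xf-60: 69.55%, Xf-63: 23.25%.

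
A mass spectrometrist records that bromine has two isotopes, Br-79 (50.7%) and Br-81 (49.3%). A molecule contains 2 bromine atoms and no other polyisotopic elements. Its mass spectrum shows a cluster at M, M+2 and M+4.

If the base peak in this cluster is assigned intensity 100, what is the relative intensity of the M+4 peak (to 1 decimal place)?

Term probabilities: M 0.2570, M+2 0.4999, M+4 0.2430. Base peak = M+2.
P(M+2) = C(2,1) × 0.507^1 × 0.493^1 = 2 × 0.5070 × 0.4930 = 0.499902 (base)
P(M+4) = C(2,2) × 0.507^0 × 0.493^2 = 1 × 1.0000 × 0.243049 = 0.243049
Relative intensity = 0.243049 / 0.499902 × 100 = 48.6

48.6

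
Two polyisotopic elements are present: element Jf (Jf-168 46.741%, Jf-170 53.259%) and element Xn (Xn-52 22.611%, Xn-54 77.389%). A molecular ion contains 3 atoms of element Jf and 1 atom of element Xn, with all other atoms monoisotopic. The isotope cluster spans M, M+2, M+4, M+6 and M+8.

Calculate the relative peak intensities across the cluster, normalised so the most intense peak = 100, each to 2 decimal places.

6.41 : 43.87 : 100.00 : 94.97 : 32.47

Element Jf pattern (n=3): 0.10211605 : 0.34906818 : 0.3977455 : 0.15107028
Element Xn pattern (n=1): 0.22611 : 0.77389
Convolve the two distributions (both contribute in 2-u steps):
  M: 0.10211605×0.22611 = 0.023089
  M+2: 0.10211605×0.77389 + 0.34906818×0.22611 = 0.157954
  M+4: 0.34906818×0.77389 + 0.3977455×0.22611 = 0.360075
  M+6: 0.3977455×0.77389 + 0.15107028×0.22611 = 0.341970
  M+8: 0.15107028×0.77389 = 0.116912
Scale to base peak (0.360075) = 100: 6.41 : 43.87 : 100.00 : 94.97 : 32.47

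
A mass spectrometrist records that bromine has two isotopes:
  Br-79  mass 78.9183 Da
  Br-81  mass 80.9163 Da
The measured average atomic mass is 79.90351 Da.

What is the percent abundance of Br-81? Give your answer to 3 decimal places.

Let x be the fractional abundance of Br-79; then Br-81 has abundance 1 − x.
78.9183·x + 80.9163·(1 − x) = 79.90351
(78.9183 − 80.9163)·x = 79.90351 − 80.9163
x = -1.01279 / -1.9980 = 0.50690 → 50.690% Br-79, 49.310% Br-81.

49.310%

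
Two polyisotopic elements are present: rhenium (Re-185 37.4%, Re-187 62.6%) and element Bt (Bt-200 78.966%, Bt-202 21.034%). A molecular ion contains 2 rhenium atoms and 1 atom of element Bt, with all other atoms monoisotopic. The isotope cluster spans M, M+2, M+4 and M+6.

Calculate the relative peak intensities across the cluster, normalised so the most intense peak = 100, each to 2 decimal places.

27.08 : 97.85 : 100.00 : 20.21

Rhenium pattern (n=2): 0.139876 : 0.468248 : 0.391876
Element Bt pattern (n=1): 0.78966 : 0.21034
Convolve the two distributions (both contribute in 2-u steps):
  M: 0.139876×0.78966 = 0.110454
  M+2: 0.139876×0.21034 + 0.468248×0.78966 = 0.399178
  M+4: 0.468248×0.21034 + 0.391876×0.78966 = 0.407940
  M+6: 0.391876×0.21034 = 0.082427
Scale to base peak (0.407940) = 100: 27.08 : 97.85 : 100.00 : 20.21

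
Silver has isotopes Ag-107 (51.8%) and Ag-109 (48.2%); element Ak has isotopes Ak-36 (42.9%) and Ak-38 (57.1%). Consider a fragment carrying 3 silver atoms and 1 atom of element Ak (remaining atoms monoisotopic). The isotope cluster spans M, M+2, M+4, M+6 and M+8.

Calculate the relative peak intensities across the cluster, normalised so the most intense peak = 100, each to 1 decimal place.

Silver pattern (n=3): 0.13899183 : 0.3879965 : 0.3610315 : 0.11198017
Element Ak pattern (n=1): 0.4290 : 0.5710
Convolve the two distributions (both contribute in 2-u steps):
  M: 0.13899183×0.4290 = 0.059627
  M+2: 0.13899183×0.5710 + 0.3879965×0.4290 = 0.245815
  M+4: 0.3879965×0.5710 + 0.3610315×0.4290 = 0.376429
  M+6: 0.3610315×0.5710 + 0.11198017×0.4290 = 0.254188
  M+8: 0.11198017×0.5710 = 0.063941
Scale to base peak (0.376429) = 100: 15.8 : 65.3 : 100.0 : 67.5 : 17.0

15.8 : 65.3 : 100.0 : 67.5 : 17.0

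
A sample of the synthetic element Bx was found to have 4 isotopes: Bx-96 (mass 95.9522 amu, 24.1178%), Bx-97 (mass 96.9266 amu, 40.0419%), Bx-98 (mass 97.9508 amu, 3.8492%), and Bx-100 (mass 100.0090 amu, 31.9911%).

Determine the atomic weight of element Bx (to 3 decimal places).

97.717 amu

The abundance-weighted mean is 0.241178 × 95.9522 + 0.400419 × 96.9266 + 0.038492 × 97.9508 + 0.319911 × 100.0090
= 23.14156 + 38.81125 + 3.77032 + 31.99398 = 97.71711 amu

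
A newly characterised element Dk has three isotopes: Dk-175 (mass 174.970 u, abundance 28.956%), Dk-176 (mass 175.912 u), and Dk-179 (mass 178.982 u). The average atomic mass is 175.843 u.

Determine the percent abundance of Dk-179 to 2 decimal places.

6.64%

Let x and y be the fractions of Dk-176 and Dk-179. Then x + y = 1 − 0.28956 = 0.71044 and 175.912x + 178.982y = 175.843 − 0.28956×174.970 = 125.1786868.
Substituting: 175.912x + 178.982(0.71044 − x) = 125.1786868
(175.912 − 178.982)x = -1.97728528  ⇒  x = 0.64407, y = 0.06637
Dk-176: 64.41%, Dk-179: 6.64%.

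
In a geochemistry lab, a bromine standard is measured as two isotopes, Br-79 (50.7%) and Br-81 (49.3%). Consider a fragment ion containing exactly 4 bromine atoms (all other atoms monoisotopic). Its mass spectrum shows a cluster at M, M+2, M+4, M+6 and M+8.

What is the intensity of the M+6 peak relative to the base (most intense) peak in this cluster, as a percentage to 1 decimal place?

64.8%

Binomial terms of (0.507 + 0.493)^4: M 0.0661, M+2 0.2570, M+4 0.3749, M+6 0.2430, M+8 0.0591 → M+4 is the base peak.
P(M+4) = C(4,2) × 0.507^2 × 0.493^2 = 6 × 0.257049 × 0.243049 = 0.374853 (base)
P(M+6) = C(4,3) × 0.507^1 × 0.493^3 = 4 × 0.5070 × 0.11982316 = 0.243001
Relative intensity = 0.243001 / 0.374853 × 100 = 64.8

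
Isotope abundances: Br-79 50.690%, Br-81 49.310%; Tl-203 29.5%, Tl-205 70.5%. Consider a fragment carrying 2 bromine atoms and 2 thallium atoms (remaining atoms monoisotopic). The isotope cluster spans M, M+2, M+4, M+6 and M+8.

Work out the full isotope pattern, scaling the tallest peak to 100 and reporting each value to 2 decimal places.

6.27 : 42.15 : 100.00 : 97.98 : 33.87

Bromine pattern (n=2): 0.25694761 : 0.49990478 : 0.24314761
Thallium pattern (n=2): 0.087025 : 0.41595 : 0.497025
Convolve the two distributions (both contribute in 2-u steps):
  M: 0.25694761×0.087025 = 0.022361
  M+2: 0.25694761×0.41595 + 0.49990478×0.087025 = 0.150382
  M+4: 0.25694761×0.497025 + 0.49990478×0.41595 + 0.24314761×0.087025 = 0.356805
  M+6: 0.49990478×0.497025 + 0.24314761×0.41595 = 0.349602
  M+8: 0.24314761×0.497025 = 0.120850
Scale to base peak (0.356805) = 100: 6.27 : 42.15 : 100.00 : 97.98 : 33.87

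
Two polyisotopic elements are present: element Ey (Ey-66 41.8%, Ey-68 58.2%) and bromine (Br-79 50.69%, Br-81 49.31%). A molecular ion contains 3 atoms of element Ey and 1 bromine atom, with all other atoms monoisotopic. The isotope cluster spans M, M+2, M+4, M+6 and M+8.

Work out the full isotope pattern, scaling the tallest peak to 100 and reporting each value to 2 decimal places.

Element Ey pattern (n=3): 0.07303463 : 0.3050681 : 0.4247599 : 0.19713737
Bromine pattern (n=1): 0.5069 : 0.4931
Convolve the two distributions (both contribute in 2-u steps):
  M: 0.07303463×0.5069 = 0.037021
  M+2: 0.07303463×0.4931 + 0.3050681×0.5069 = 0.190652
  M+4: 0.3050681×0.4931 + 0.4247599×0.5069 = 0.365740
  M+6: 0.4247599×0.4931 + 0.19713737×0.5069 = 0.309378
  M+8: 0.19713737×0.4931 = 0.097208
Scale to base peak (0.365740) = 100: 10.12 : 52.13 : 100.00 : 84.59 : 26.58

10.12 : 52.13 : 100.00 : 84.59 : 26.58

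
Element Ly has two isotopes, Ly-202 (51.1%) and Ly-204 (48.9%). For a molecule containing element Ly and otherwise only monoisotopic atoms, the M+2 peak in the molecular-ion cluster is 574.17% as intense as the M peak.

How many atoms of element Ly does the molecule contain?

The M+2/M ratio from n Ly atoms is n · q/p = n · 0.489/0.511.
n = 5.7417 × 0.511/0.489 = 6.00 ≈ 6

6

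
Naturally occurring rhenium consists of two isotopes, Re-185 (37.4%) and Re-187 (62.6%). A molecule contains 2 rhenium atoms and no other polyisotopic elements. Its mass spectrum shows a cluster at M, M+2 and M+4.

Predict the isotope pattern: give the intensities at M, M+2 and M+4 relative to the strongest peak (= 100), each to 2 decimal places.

Expanding (0.374 + 0.626)^2:
P(M) = 0.374^2 = 0.139876
P(M+2) = 2 × 0.374^1 × 0.626^1 = 0.468248
P(M+4) = 0.626^2 = 0.391876
The M+2 peak is largest (0.468248); scaling to 100 gives 29.87 : 100.00 : 83.69.

29.87 : 100.00 : 83.69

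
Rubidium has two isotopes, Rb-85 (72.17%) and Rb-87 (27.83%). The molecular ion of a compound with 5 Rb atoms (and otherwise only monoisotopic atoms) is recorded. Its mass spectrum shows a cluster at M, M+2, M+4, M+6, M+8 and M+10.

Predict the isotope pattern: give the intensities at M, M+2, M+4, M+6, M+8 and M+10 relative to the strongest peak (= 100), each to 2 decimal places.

51.86 : 100.00 : 77.12 : 29.74 : 5.73 : 0.44

Each Rb atom is independently Rb-85 (p = 0.7217) or Rb-87 (q = 0.2783); the cluster is the binomial expansion (p + q)^5.
P(M) = 0.7217^5 = 0.195787
P(M+2) = 5 × 0.7217^4 × 0.2783^1 = 0.377494
P(M+4) = 10 × 0.7217^3 × 0.2783^2 = 0.291136
P(M+6) = 10 × 0.7217^2 × 0.2783^3 = 0.112267
P(M+8) = 5 × 0.7217^1 × 0.2783^4 = 0.021646
P(M+10) = 0.2783^5 = 0.001669
The M+2 peak is largest (0.377494); scaling to 100 gives 51.86 : 100.00 : 77.12 : 29.74 : 5.73 : 0.44.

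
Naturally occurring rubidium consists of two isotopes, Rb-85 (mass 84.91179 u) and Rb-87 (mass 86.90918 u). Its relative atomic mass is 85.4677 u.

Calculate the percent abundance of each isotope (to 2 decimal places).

Rb-85: 72.17%, Rb-87: 27.83%

With x = fraction of Rb-85 (so Rb-87 is 1 − x):
84.91179·x + 86.90918·(1 − x) = 85.4677
(84.91179 − 86.90918)·x = 85.4677 − 86.90918
x = -1.44148 / -1.99739 = 0.72168 → 72.17% Rb-85, 27.83% Rb-87.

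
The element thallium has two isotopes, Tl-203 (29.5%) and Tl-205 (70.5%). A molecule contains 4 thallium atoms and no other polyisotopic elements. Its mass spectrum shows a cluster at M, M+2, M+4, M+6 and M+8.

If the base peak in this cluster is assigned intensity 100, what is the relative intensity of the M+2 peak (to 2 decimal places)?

Binomial terms of (0.295 + 0.705)^4: M 0.0076, M+2 0.0724, M+4 0.2595, M+6 0.4135, M+8 0.2470 → M+6 is the base peak.
P(M+6) = C(4,3) × 0.295^1 × 0.705^3 = 4 × 0.2950 × 0.35040263 = 0.413475 (base)
P(M+2) = C(4,1) × 0.295^3 × 0.705^1 = 4 × 0.02567237 × 0.7050 = 0.072396
Relative intensity = 0.072396 / 0.413475 × 100 = 17.51

17.51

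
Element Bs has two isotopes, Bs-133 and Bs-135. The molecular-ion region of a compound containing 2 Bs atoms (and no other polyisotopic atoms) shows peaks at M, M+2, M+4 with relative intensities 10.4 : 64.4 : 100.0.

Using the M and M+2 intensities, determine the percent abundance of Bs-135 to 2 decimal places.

If p is the fraction of Bs that is Bs-133, then I(M+2)/I(M) = [C(2,1)·p^1·(1−p)] / p^2 = 2·(1−p)/p = 64.4/10.4 = 6.1923
(1−p)/p = 6.1923/2 = 3.0962  ⇒  p = 1/(1 + 3.0962) = 0.2441
Bs-133: 24.41%, Bs-135: 75.59%.

75.59%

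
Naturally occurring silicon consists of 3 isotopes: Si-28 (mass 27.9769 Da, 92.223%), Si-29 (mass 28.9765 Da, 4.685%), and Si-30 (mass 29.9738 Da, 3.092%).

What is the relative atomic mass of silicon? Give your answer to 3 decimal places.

28.085 Da

Weight each isotope mass by its fractional abundance: 0.92223 × 27.9769 + 0.04685 × 28.9765 + 0.03092 × 29.9738
= 25.80114 + 1.35755 + 0.92679 = 28.08548 Da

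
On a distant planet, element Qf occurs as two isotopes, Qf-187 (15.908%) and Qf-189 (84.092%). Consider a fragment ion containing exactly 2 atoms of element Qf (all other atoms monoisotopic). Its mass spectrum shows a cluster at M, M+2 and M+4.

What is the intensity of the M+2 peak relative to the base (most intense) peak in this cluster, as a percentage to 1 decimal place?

Binomial terms of (0.15908 + 0.84092)^2: M 0.0253, M+2 0.2675, M+4 0.7071 → M+4 is the base peak.
P(M+4) = C(2,2) × 0.15908^0 × 0.84092^2 = 1 × 1.0000 × 0.70714645 = 0.707146 (base)
P(M+2) = C(2,1) × 0.15908^1 × 0.84092^1 = 2 × 0.15908 × 0.84092 = 0.267547
Relative intensity = 0.267547 / 0.707146 × 100 = 37.8

37.8%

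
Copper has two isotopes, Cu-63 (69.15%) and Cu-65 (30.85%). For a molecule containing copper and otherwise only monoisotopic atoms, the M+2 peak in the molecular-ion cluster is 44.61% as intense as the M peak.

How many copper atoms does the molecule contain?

1

With n Cu atoms, P(M+2)/P(M) = C(n,1)·p^(n−1)q / p^n = n·q/p = n · 0.3085/0.6915.
n = 0.4461 × 0.6915/0.3085 = 1.00 ≈ 1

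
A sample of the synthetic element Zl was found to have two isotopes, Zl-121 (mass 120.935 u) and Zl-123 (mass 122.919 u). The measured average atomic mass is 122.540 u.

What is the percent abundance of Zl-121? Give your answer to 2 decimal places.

19.10%

Writing the weighted mean with unknown fraction x of Zl-121:
120.935·x + 122.919·(1 − x) = 122.540
(120.935 − 122.919)·x = 122.540 − 122.919
x = -0.379 / -1.984 = 0.19103 → 19.10% Zl-121, 80.90% Zl-123.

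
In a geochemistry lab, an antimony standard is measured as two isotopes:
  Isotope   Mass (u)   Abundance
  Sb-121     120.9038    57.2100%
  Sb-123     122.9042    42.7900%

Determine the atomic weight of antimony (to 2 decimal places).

Average mass = Σ (abundance × isotope mass) = 0.572100 × 120.9038 + 0.427900 × 122.9042
= 69.16906 + 52.59071 = 121.75977 u

121.76 u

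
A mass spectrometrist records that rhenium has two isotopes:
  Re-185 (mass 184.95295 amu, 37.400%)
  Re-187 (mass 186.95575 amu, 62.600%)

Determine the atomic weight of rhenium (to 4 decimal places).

186.2067 amu

The abundance-weighted mean is 0.37400 × 184.95295 + 0.62600 × 186.95575
= 69.172403 + 117.034300 = 186.206703 amu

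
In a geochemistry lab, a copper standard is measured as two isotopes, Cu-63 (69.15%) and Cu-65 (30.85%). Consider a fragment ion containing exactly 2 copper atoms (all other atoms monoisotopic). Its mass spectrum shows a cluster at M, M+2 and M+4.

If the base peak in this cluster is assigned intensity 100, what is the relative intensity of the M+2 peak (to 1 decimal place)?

89.2

Binomial terms of (0.6915 + 0.3085)^2: M 0.4782, M+2 0.4267, M+4 0.0952 → M is the base peak.
P(M) = C(2,0) × 0.6915^2 × 0.3085^0 = 1 × 0.47817225 × 1.0000 = 0.478172 (base)
P(M+2) = C(2,1) × 0.6915^1 × 0.3085^1 = 2 × 0.6915 × 0.3085 = 0.426656
Relative intensity = 0.426656 / 0.478172 × 100 = 89.2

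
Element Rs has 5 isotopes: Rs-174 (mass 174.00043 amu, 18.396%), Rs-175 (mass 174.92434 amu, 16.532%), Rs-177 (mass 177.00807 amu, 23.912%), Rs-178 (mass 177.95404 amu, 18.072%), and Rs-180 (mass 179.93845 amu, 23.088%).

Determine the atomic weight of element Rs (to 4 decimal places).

176.9578 amu

Weight each isotope mass by its fractional abundance: 0.18396 × 174.00043 + 0.16532 × 174.92434 + 0.23912 × 177.00807 + 0.18072 × 177.95404 + 0.23088 × 179.93845
= 32.009119 + 28.918492 + 42.326170 + 32.159854 + 41.544189 = 176.957824 amu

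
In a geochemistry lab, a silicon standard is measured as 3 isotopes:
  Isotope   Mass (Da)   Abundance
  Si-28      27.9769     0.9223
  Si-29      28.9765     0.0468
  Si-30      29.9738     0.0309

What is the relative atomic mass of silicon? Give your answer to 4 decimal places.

28.0854 Da

Weight each isotope mass by its fractional abundance: 0.9223 × 27.9769 + 0.0468 × 28.9765 + 0.0309 × 29.9738
= 25.80309 + 1.35610 + 0.92619 = 28.08538 Da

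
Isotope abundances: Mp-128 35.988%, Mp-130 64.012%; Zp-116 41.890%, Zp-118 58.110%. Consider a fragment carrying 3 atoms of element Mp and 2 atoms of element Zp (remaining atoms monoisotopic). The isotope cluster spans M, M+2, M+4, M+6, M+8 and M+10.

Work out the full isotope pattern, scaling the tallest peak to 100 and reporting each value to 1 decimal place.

Element Mp pattern (n=3): 0.04660936 : 0.24871276 : 0.44238639 : 0.26229148
Element Zp pattern (n=2): 0.17547721 : 0.48684558 : 0.33767721
Convolve the two distributions (both contribute in 2-u steps):
  M: 0.04660936×0.17547721 = 0.008179
  M+2: 0.04660936×0.48684558 + 0.24871276×0.17547721 = 0.066335
  M+4: 0.04660936×0.33767721 + 0.24871276×0.48684558 + 0.44238639×0.17547721 = 0.214452
  M+6: 0.24871276×0.33767721 + 0.44238639×0.48684558 + 0.26229148×0.17547721 = 0.345385
  M+8: 0.44238639×0.33767721 + 0.26229148×0.48684558 = 0.277079
  M+10: 0.26229148×0.33767721 = 0.088570
Scale to base peak (0.345385) = 100: 2.4 : 19.2 : 62.1 : 100.0 : 80.2 : 25.6

2.4 : 19.2 : 62.1 : 100.0 : 80.2 : 25.6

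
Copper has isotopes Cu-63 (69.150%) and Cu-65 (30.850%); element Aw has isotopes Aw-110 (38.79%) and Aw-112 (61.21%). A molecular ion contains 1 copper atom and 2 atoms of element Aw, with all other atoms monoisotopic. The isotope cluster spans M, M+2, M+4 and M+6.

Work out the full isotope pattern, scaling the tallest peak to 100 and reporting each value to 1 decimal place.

25.7 : 92.4 : 100.0 : 28.5

Copper pattern (n=1): 0.6915 : 0.3085
Element Aw pattern (n=2): 0.15046641 : 0.47486718 : 0.37466641
Convolve the two distributions (both contribute in 2-u steps):
  M: 0.6915×0.15046641 = 0.104048
  M+2: 0.6915×0.47486718 + 0.3085×0.15046641 = 0.374790
  M+4: 0.6915×0.37466641 + 0.3085×0.47486718 = 0.405578
  M+6: 0.3085×0.37466641 = 0.115585
Scale to base peak (0.405578) = 100: 25.7 : 92.4 : 100.0 : 28.5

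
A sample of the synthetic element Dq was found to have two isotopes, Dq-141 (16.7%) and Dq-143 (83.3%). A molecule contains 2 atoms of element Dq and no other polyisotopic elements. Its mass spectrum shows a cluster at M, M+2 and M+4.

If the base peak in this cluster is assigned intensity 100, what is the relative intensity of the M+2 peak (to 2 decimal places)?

Term probabilities: M 0.0279, M+2 0.2782, M+4 0.6939. Base peak = M+4.
P(M+4) = C(2,2) × 0.167^0 × 0.833^2 = 1 × 1.0000 × 0.693889 = 0.693889 (base)
P(M+2) = C(2,1) × 0.167^1 × 0.833^1 = 2 × 0.1670 × 0.8330 = 0.278222
Relative intensity = 0.278222 / 0.693889 × 100 = 40.10

40.10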